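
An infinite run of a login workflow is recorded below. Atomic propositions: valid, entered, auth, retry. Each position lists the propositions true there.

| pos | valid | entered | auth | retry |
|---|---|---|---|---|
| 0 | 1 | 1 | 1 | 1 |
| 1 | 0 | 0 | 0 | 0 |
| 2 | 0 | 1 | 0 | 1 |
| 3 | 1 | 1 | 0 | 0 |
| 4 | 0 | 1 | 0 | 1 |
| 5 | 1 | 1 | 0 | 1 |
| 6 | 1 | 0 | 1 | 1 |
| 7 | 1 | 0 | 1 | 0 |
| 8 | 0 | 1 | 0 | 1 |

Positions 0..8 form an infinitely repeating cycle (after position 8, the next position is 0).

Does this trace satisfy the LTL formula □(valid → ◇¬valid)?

valid → ◇¬valid holds at every position 0..8, and those are all positions ever visited, so □(valid → ◇¬valid) holds.
Positions where valid holds: 0, 3, 5, 6, 7.
Check ◇¬valid at each: 0→ok, 3→ok, 5→ok, 6→ok, 7→ok.

Holds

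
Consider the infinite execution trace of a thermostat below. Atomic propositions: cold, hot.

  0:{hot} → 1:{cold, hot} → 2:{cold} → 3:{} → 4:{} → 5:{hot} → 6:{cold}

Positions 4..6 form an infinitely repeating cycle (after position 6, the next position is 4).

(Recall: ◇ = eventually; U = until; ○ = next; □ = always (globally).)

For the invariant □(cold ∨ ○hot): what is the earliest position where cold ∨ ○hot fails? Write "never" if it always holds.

3

Check cold ∨ ○hot at each position in order: 0 ✓, 1 ✓, 2 ✓.
At position 3 the labels are {} and the next position 4 has {}, so cold ∨ ○hot is false there. This is the first violation.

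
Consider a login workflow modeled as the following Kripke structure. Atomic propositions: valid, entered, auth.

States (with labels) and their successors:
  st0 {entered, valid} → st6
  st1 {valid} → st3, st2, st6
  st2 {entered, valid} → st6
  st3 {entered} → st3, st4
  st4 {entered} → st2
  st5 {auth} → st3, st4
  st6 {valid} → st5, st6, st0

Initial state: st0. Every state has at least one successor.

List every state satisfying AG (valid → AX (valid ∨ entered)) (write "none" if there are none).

States satisfying valid → AX (valid ∨ entered): {st0, st1, st2, st3, st4, st5}.
States satisfying AG (valid → AX (valid ∨ entered)): ∅.

none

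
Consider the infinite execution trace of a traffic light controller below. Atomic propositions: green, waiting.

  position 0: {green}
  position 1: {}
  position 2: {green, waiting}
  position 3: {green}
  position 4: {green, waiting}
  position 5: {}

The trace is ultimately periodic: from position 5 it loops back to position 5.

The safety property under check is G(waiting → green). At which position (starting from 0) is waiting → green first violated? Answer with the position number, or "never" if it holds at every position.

waiting → green holds at every position 0..5, and those are all the positions the trace ever visits, so the invariant G(waiting → green) is never violated.

never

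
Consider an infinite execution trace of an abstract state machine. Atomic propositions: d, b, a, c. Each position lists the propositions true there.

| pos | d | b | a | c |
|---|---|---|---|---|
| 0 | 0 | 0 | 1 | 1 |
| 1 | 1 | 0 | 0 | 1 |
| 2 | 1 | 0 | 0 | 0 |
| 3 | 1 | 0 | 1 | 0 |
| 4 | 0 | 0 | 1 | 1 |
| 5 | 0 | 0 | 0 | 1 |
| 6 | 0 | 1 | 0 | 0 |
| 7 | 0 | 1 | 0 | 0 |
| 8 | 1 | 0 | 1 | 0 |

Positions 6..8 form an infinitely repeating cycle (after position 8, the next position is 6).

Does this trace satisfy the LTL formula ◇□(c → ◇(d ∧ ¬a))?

□(c → ◇(d ∧ ¬a)) holds at position 6, which is reachable from 0, so ◇□(c → ◇(d ∧ ¬a)) holds.

Yes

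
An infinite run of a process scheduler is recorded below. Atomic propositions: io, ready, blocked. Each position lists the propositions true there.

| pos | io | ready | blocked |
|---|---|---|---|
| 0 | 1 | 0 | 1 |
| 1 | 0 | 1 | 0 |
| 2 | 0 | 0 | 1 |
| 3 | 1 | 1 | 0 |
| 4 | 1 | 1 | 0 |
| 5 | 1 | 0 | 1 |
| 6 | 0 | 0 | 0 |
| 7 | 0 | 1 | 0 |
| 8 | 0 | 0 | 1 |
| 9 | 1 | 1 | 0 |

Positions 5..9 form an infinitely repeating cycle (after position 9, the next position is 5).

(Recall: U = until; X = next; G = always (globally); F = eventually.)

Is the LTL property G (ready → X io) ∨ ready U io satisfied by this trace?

ready → X io must hold at every position from 0 onward. It fails at position 1, so G (ready → X io) is false.
Positions where ready holds: 1, 3, 4, 7, 9.
Check X io at each: 1→fails, 3→ok, 4→ok, 7→fails, 9→ok.
Walking from position 0: io first holds at position 0, and ready holds at every earlier position along the way, so ready U io holds.
At position 0: G (ready → X io) is false; ready U io is true; so G (ready → X io) ∨ ready U io is true.

Holds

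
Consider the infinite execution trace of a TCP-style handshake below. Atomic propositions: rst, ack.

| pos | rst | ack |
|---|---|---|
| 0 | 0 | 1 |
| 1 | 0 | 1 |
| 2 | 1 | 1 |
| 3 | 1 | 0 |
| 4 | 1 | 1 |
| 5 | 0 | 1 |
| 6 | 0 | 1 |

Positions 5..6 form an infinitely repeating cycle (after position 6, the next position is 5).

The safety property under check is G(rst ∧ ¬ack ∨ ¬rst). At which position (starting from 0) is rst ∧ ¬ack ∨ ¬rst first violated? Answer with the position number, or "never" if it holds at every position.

Check rst ∧ ¬ack ∨ ¬rst at each position in order: 0 ✓, 1 ✓.
At position 2 the labels are {ack, rst}, so rst ∧ ¬ack ∨ ¬rst is false there. This is the first violation.

2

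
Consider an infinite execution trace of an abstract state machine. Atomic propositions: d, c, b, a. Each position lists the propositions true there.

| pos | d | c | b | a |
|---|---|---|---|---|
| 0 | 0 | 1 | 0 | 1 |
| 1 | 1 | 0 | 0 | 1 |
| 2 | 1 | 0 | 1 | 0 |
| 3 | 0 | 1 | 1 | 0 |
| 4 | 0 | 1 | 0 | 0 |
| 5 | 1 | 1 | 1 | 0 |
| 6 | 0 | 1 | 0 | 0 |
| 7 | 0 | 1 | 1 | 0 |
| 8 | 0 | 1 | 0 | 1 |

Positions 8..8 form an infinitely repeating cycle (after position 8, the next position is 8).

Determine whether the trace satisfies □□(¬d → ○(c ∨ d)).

Yes

□(¬d → ○(c ∨ d)) holds at every position 0..8, and those are all positions ever visited, so □□(¬d → ○(c ∨ d)) holds.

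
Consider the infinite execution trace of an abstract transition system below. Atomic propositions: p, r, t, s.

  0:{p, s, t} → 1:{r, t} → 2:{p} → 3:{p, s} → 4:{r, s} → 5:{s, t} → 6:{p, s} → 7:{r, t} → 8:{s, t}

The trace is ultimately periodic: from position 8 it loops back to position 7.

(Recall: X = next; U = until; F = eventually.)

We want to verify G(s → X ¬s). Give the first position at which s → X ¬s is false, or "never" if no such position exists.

Check s → X ¬s at each position in order: 0 ✓, 1 ✓, 2 ✓.
At position 3 the labels are {p, s} and the next position 4 has {r, s}, so s → X ¬s is false there. This is the first violation.

3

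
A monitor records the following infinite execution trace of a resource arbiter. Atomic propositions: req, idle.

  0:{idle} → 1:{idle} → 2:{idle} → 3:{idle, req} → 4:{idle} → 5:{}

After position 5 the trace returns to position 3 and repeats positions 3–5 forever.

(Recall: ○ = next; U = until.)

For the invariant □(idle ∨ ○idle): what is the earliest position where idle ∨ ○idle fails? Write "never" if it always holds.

never

idle ∨ ○idle holds at every position 0..5, and those are all the positions the trace ever visits, so the invariant □(idle ∨ ○idle) is never violated.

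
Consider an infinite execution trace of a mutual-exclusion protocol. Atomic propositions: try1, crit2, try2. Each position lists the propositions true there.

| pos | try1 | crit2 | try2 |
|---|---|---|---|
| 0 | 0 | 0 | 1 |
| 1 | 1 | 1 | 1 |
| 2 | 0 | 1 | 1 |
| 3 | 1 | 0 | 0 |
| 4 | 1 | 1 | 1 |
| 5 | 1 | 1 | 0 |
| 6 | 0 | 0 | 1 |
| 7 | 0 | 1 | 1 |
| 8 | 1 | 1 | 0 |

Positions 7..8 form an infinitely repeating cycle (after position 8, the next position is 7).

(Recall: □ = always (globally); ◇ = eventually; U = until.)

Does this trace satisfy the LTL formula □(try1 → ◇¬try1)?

Holds

try1 → ◇¬try1 holds at every position 0..8, and those are all positions ever visited, so □(try1 → ◇¬try1) holds.
Positions where try1 holds: 1, 3, 4, 5, 8.
Check ◇¬try1 at each: 1→ok, 3→ok, 4→ok, 5→ok, 8→ok.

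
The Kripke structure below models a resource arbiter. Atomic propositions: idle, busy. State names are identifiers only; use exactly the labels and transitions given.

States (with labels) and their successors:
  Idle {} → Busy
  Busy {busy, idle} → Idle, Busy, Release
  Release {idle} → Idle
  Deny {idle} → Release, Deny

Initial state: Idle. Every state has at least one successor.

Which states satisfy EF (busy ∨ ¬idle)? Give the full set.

States satisfying busy ∨ ¬idle: {Idle, Busy}.
States satisfying EF (busy ∨ ¬idle): {Idle, Busy, Release, Deny}.

{Idle, Busy, Release, Deny}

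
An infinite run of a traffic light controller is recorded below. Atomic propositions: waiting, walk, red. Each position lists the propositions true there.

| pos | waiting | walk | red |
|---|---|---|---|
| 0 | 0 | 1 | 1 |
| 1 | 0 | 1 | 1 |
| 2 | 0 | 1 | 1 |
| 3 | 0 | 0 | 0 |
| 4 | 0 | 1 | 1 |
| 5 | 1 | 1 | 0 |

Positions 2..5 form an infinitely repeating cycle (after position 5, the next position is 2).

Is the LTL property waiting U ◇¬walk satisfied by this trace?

Walking from position 0: ◇¬walk first holds at position 0, and waiting holds at every earlier position along the way, so waiting U ◇¬walk holds.

Satisfied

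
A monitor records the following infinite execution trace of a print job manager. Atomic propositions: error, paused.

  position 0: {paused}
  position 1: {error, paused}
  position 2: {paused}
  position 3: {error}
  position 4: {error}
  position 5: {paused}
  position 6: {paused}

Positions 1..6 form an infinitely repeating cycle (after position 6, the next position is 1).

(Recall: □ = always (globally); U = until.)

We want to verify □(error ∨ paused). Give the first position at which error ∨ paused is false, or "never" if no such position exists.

error ∨ paused holds at every position 0..6, and those are all the positions the trace ever visits, so the invariant □(error ∨ paused) is never violated.

never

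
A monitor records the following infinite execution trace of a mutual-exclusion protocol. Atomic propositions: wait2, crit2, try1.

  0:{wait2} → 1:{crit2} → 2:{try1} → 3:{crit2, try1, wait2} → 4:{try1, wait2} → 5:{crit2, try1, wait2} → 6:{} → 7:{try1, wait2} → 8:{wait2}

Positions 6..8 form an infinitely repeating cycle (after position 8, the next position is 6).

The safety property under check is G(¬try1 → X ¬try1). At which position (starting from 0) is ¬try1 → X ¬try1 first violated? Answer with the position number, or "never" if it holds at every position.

Check ¬try1 → X ¬try1 at each position in order: 0 ✓.
At position 1 the labels are {crit2} and the next position 2 has {try1}, so ¬try1 → X ¬try1 is false there. This is the first violation.

1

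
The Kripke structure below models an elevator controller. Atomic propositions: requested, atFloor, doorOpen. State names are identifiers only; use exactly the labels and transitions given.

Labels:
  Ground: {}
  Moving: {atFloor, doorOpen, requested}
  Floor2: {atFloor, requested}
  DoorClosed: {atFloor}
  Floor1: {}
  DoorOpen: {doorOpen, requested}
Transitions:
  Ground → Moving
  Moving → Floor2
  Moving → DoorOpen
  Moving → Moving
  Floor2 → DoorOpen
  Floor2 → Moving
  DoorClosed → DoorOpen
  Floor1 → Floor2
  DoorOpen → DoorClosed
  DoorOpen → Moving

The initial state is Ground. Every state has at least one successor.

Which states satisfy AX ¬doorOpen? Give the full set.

States satisfying ¬doorOpen: {Ground, Floor2, DoorClosed, Floor1}.
States satisfying AX ¬doorOpen: {Floor1}.

{Floor1}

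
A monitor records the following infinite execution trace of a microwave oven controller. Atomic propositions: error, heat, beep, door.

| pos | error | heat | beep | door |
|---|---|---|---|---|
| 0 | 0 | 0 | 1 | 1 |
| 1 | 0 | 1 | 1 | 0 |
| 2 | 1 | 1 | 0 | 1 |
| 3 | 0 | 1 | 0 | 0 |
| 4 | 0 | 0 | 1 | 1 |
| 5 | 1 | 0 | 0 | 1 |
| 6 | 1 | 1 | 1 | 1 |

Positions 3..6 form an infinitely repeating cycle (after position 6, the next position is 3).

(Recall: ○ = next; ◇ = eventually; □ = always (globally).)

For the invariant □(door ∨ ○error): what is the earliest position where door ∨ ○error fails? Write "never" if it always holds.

Check door ∨ ○error at each position in order: 0 ✓, 1 ✓, 2 ✓.
At position 3 the labels are {heat} and the next position 4 has {beep, door}, so door ∨ ○error is false there. This is the first violation.

3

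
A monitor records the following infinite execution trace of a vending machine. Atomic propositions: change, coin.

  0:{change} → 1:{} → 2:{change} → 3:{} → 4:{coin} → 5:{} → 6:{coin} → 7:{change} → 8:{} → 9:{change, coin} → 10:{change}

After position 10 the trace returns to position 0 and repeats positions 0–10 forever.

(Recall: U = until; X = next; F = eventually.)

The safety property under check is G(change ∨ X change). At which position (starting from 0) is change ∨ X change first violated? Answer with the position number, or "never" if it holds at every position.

3

Check change ∨ X change at each position in order: 0 ✓, 1 ✓, 2 ✓.
At position 3 the labels are {} and the next position 4 has {coin}, so change ∨ X change is false there. This is the first violation.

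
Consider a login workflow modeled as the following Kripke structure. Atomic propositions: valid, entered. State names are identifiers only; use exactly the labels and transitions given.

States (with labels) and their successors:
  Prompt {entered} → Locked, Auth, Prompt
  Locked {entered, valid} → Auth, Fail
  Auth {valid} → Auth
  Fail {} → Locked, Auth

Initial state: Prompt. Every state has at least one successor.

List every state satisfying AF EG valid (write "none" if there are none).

States satisfying EG valid: {Locked, Auth}.
States satisfying AF EG valid: {Locked, Auth, Fail}.

{Locked, Auth, Fail}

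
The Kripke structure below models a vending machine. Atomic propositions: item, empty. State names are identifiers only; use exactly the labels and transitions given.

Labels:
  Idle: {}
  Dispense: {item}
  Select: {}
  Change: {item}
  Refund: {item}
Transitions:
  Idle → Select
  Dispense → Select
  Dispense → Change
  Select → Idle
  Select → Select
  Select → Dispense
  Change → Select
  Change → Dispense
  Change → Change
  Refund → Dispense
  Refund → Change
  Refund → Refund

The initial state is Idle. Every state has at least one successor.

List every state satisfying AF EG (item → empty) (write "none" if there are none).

{Idle, Select}

States satisfying EG (item → empty): {Idle, Select}.
States satisfying AF EG (item → empty): {Idle, Select}.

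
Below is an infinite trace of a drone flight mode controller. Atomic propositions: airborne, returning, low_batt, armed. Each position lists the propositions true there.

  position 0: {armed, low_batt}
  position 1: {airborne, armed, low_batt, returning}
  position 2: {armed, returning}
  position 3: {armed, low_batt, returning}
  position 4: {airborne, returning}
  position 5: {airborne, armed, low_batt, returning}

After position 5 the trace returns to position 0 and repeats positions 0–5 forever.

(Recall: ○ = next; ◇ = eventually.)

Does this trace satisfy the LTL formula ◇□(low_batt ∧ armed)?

No

□(low_batt ∧ armed) is false at every position 0..5, so it never becomes true and ◇□(low_batt ∧ armed) fails.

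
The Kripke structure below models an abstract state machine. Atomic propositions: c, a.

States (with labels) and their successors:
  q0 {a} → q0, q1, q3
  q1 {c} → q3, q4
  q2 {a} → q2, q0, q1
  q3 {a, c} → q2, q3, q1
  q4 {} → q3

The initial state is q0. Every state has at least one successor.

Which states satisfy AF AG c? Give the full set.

none

States satisfying AG c: ∅.
States satisfying AF AG c: ∅.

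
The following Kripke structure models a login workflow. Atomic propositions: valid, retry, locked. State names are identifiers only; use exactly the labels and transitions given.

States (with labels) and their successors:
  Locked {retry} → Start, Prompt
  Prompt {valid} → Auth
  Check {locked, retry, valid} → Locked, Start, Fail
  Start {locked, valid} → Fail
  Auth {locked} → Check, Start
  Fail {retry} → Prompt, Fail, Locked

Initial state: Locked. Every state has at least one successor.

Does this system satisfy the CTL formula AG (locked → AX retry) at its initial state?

Does not hold

States satisfying locked → AX retry: {Locked, Prompt, Start, Fail}.
States satisfying AG (locked → AX retry): ∅.
Auth is reachable from Locked and violates locked → AX retry, so AG fails at Locked.
Locked ∉ Sat(AG (locked → AX retry)).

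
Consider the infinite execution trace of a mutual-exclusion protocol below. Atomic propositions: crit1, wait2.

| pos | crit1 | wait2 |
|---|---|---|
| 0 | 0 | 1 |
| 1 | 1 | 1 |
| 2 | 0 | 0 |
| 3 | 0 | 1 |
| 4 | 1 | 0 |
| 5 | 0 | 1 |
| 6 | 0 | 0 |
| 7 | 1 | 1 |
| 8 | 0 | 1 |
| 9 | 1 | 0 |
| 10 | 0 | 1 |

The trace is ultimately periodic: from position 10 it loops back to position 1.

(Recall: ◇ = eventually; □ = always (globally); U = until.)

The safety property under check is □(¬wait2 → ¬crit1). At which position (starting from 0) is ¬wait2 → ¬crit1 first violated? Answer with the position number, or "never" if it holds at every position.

Check ¬wait2 → ¬crit1 at each position in order: 0 ✓, 1 ✓, 2 ✓, 3 ✓.
At position 4 the labels are {crit1}, so ¬wait2 → ¬crit1 is false there. This is the first violation.

4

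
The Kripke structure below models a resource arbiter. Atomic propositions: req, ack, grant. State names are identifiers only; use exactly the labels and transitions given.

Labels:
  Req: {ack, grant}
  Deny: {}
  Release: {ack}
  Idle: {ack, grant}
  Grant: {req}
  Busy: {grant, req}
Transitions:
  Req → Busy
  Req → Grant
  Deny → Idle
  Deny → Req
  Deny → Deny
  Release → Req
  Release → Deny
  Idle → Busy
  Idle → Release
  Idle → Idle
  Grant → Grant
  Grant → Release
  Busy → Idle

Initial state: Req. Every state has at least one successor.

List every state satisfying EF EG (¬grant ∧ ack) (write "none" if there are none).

none

States satisfying EG (¬grant ∧ ack): ∅.
States satisfying EF EG (¬grant ∧ ack): ∅.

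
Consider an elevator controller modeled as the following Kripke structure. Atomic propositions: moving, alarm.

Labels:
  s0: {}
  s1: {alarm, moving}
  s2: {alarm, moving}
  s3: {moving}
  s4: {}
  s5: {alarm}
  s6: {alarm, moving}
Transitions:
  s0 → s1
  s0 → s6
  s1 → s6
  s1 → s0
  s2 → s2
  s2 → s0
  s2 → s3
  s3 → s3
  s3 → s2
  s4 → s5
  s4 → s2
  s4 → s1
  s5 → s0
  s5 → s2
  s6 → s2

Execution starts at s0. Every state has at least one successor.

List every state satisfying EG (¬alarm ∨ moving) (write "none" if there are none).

States satisfying ¬alarm ∨ moving: {s0, s1, s2, s3, s4, s6}.
States satisfying EG (¬alarm ∨ moving): {s0, s1, s2, s3, s4, s6}.

{s0, s1, s2, s3, s4, s6}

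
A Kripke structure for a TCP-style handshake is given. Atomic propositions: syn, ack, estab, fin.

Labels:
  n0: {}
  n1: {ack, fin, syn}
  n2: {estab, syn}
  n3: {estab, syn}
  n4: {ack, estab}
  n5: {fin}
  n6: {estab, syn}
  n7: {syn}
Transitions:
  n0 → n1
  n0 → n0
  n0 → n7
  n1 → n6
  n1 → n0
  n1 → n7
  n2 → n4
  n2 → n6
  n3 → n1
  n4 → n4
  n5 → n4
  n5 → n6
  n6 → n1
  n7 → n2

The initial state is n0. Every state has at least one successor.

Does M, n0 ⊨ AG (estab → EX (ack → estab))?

States satisfying estab → EX (ack → estab): {n0, n1, n2, n4, n5, n7}.
States satisfying AG (estab → EX (ack → estab)): {n4}.
n6 is reachable from n0 and violates estab → EX (ack → estab), so AG fails at n0.
n0 ∉ Sat(AG (estab → EX (ack → estab))).

Violated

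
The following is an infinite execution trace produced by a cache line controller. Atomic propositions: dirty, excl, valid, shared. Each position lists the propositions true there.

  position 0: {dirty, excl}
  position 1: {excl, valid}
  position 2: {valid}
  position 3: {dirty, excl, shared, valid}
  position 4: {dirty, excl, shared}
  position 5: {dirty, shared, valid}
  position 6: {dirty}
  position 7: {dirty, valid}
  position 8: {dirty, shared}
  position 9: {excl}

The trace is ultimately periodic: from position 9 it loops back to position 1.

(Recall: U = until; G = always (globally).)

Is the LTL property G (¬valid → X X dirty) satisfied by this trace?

¬valid → X X dirty must hold at every position from 0 onward. It fails at position 0, so G (¬valid → X X dirty) is false.
Positions where ¬valid holds: 0, 4, 6, 8, 9.
Check X X dirty at each: 0→fails, 4→ok, 6→ok, 8→fails, 9→fails.

Does not hold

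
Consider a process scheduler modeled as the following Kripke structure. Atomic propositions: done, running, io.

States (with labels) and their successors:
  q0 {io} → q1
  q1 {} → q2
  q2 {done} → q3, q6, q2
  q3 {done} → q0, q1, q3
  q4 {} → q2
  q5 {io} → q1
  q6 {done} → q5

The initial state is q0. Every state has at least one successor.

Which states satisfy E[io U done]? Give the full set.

States satisfying io: {q0, q5}.
States satisfying done: {q2, q3, q6}.
States satisfying E[io U done]: {q2, q3, q6}.

{q2, q3, q6}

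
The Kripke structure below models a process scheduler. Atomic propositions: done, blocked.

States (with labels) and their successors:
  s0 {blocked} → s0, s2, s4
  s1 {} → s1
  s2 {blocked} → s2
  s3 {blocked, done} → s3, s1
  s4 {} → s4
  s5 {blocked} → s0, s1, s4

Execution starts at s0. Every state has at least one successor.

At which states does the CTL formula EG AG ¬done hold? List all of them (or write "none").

States satisfying AG ¬done: {s0, s1, s2, s4, s5}.
States satisfying EG AG ¬done: {s0, s1, s2, s4, s5}.

{s0, s1, s2, s4, s5}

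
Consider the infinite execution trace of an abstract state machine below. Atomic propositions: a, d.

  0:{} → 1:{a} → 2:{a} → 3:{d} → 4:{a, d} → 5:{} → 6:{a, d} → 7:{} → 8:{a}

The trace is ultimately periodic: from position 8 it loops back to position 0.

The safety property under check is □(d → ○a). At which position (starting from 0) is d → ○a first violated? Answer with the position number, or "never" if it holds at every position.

Check d → ○a at each position in order: 0 ✓, 1 ✓, 2 ✓, 3 ✓.
At position 4 the labels are {a, d} and the next position 5 has {}, so d → ○a is false there. This is the first violation.

4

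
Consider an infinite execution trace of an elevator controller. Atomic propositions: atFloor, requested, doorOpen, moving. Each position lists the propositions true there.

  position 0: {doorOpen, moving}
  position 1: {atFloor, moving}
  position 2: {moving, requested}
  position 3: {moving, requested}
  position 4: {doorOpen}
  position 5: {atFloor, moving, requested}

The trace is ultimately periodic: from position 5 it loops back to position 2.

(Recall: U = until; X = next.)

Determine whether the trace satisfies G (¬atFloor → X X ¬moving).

Violated

¬atFloor → X X ¬moving must hold at every position from 0 onward. It fails at position 0, so G (¬atFloor → X X ¬moving) is false.
Positions where ¬atFloor holds: 0, 2, 3, 4.
Check X X ¬moving at each: 0→fails, 2→ok, 3→fails, 4→fails.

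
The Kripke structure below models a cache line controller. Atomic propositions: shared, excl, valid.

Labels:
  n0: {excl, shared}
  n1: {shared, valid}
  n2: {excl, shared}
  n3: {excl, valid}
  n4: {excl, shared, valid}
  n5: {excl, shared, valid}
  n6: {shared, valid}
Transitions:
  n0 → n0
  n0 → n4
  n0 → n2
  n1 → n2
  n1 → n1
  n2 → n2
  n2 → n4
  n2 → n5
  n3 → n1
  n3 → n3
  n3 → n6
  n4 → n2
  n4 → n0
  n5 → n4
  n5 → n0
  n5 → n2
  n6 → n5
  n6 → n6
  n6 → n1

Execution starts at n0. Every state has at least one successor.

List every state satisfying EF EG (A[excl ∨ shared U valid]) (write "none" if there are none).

{n1, n3, n6}

States satisfying EG (A[excl ∨ shared U valid]): {n1, n3, n6}.
States satisfying EF EG (A[excl ∨ shared U valid]): {n1, n3, n6}.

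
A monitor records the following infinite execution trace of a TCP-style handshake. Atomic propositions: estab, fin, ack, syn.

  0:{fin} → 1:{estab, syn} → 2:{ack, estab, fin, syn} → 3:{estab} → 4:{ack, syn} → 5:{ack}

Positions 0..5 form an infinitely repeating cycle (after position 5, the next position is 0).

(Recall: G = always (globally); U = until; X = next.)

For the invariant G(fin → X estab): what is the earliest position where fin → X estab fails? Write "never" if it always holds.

fin → X estab holds at every position 0..5, and those are all the positions the trace ever visits, so the invariant G(fin → X estab) is never violated.

never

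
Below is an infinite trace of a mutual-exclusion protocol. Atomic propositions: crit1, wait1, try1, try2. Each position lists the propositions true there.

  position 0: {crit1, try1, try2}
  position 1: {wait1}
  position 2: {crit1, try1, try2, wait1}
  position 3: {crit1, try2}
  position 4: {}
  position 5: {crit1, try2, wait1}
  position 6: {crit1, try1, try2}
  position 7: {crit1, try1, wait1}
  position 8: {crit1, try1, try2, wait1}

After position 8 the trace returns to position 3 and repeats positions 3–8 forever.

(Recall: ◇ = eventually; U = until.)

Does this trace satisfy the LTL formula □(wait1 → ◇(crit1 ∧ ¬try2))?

wait1 → ◇(crit1 ∧ ¬try2) holds at every position 0..8, and those are all positions ever visited, so □(wait1 → ◇(crit1 ∧ ¬try2)) holds.
Positions where wait1 holds: 1, 2, 5, 7, 8.
Check ◇(crit1 ∧ ¬try2) at each: 1→ok, 2→ok, 5→ok, 7→ok, 8→ok.

Holds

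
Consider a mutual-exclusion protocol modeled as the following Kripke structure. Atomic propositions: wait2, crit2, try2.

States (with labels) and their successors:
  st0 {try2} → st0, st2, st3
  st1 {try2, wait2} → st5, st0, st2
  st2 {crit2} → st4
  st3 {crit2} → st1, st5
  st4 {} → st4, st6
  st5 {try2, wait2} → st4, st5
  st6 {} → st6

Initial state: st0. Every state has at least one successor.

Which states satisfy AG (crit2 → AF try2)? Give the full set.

States satisfying crit2 → AF try2: {st0, st1, st3, st4, st5, st6}.
States satisfying AG (crit2 → AF try2): {st4, st5, st6}.

{st4, st5, st6}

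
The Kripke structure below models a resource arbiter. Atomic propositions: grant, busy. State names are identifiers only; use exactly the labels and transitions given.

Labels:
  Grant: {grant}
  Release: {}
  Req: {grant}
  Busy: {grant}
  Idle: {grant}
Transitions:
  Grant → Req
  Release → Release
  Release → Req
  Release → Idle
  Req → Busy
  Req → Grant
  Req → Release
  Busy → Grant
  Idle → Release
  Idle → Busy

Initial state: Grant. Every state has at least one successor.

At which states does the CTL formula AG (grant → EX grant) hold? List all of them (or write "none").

States satisfying grant → EX grant: {Grant, Release, Req, Busy, Idle}.
States satisfying AG (grant → EX grant): {Grant, Release, Req, Busy, Idle}.

{Grant, Release, Req, Busy, Idle}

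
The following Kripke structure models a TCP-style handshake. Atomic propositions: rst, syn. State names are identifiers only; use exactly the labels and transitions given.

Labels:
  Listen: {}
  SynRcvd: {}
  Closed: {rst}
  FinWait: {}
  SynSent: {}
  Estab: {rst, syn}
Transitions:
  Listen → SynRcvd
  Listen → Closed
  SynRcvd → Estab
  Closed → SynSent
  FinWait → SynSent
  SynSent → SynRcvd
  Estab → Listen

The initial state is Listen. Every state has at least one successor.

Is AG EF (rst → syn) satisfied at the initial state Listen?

Yes

States satisfying EF (rst → syn): {Listen, SynRcvd, Closed, FinWait, SynSent, Estab}.
States satisfying AG EF (rst → syn): {Listen, SynRcvd, Closed, FinWait, SynSent, Estab}.
Every state reachable from Listen satisfies EF (rst → syn).
Listen ∈ Sat(AG EF (rst → syn)).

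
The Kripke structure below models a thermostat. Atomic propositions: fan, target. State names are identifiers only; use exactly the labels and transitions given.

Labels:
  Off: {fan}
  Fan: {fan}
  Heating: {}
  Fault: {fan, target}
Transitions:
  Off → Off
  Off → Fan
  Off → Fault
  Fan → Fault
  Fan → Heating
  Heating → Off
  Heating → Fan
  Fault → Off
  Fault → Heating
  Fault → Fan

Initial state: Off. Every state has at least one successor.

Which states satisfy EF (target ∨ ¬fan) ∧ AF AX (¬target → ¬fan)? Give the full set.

States satisfying target ∨ ¬fan: {Heating, Fault}.
States satisfying EF (target ∨ ¬fan): {Off, Fan, Heating, Fault}.
States satisfying AX (¬target → ¬fan): {Fan}.
States satisfying AF AX (¬target → ¬fan): {Fan}.
States satisfying EF (target ∨ ¬fan) ∧ AF AX (¬target → ¬fan): {Fan}.

{Fan}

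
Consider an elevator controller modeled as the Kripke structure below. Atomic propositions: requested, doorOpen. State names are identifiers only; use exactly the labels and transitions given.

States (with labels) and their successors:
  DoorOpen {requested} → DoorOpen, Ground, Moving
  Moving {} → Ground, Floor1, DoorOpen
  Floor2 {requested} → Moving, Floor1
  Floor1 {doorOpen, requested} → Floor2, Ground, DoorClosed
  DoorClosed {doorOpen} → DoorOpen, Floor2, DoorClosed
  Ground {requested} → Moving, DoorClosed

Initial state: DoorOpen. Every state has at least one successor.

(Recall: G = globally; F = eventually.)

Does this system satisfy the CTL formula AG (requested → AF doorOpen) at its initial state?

States satisfying requested → AF doorOpen: {Moving, Floor1, DoorClosed}.
States satisfying AG (requested → AF doorOpen): ∅.
DoorOpen is reachable from DoorOpen and violates requested → AF doorOpen, so AG fails at DoorOpen.
DoorOpen ∉ Sat(AG (requested → AF doorOpen)).

Does not hold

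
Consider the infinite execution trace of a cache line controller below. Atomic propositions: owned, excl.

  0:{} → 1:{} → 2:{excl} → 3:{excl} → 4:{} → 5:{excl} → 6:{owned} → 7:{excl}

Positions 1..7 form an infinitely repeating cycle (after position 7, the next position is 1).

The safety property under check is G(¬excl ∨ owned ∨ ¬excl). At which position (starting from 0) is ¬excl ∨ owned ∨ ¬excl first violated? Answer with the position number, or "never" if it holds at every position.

Check ¬excl ∨ owned ∨ ¬excl at each position in order: 0 ✓, 1 ✓.
At position 2 the labels are {excl}, so ¬excl ∨ owned ∨ ¬excl is false there. This is the first violation.

2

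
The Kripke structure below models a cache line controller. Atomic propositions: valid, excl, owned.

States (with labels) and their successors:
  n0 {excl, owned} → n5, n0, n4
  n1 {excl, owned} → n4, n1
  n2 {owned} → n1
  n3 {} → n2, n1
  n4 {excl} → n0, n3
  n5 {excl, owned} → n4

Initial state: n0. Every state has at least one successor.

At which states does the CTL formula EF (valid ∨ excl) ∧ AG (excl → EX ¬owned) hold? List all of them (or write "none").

States satisfying valid ∨ excl: {n0, n1, n4, n5}.
States satisfying EF (valid ∨ excl): {n0, n1, n2, n3, n4, n5}.
States satisfying excl → EX ¬owned: {n0, n1, n2, n3, n4, n5}.
States satisfying AG (excl → EX ¬owned): {n0, n1, n2, n3, n4, n5}.
States satisfying EF (valid ∨ excl) ∧ AG (excl → EX ¬owned): {n0, n1, n2, n3, n4, n5}.

{n0, n1, n2, n3, n4, n5}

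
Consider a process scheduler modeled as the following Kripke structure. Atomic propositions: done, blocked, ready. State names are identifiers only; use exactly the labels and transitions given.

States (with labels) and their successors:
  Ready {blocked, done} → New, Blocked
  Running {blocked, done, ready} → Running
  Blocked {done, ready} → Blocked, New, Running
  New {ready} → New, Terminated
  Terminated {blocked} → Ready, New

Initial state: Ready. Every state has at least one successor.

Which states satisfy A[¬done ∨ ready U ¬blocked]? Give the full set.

{Blocked, New}

States satisfying ¬done ∨ ready: {Running, Blocked, New, Terminated}.
States satisfying ¬blocked: {Blocked, New}.
States satisfying A[¬done ∨ ready U ¬blocked]: {Blocked, New}.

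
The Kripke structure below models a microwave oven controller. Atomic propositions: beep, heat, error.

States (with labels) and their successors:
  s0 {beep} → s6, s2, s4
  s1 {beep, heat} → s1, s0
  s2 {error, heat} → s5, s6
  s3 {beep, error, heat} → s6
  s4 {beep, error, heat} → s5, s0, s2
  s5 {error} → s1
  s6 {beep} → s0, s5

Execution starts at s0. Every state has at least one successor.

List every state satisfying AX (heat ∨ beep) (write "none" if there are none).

{s0, s1, s3, s5}

States satisfying heat ∨ beep: {s0, s1, s2, s3, s4, s6}.
States satisfying AX (heat ∨ beep): {s0, s1, s3, s5}.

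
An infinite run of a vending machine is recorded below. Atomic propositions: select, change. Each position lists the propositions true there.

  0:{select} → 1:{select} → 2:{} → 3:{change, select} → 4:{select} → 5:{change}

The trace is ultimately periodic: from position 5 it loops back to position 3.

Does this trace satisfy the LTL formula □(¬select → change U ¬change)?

Holds

¬select → change U ¬change holds at every position 0..5, and those are all positions ever visited, so □(¬select → change U ¬change) holds.
Positions where ¬select holds: 2, 5.
Check change U ¬change at each: 2→ok, 5→ok.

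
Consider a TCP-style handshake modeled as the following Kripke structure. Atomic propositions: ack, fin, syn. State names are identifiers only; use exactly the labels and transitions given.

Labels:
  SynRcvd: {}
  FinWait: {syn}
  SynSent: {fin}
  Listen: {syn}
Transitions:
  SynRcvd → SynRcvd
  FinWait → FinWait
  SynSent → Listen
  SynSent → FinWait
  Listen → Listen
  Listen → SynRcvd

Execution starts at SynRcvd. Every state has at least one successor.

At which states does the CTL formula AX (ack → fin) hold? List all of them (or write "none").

{SynRcvd, FinWait, SynSent, Listen}

States satisfying ack → fin: {SynRcvd, FinWait, SynSent, Listen}.
States satisfying AX (ack → fin): {SynRcvd, FinWait, SynSent, Listen}.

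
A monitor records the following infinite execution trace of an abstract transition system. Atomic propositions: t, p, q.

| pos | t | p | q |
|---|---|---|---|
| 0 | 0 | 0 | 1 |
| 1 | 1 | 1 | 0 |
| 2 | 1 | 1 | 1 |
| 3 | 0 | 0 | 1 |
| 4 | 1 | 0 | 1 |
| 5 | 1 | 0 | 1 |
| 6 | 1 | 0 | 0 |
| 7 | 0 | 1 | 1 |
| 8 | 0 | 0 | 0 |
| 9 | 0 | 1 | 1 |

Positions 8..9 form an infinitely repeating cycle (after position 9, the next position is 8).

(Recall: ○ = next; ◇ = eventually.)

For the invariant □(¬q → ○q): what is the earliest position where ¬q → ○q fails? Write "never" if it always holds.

never

¬q → ○q holds at every position 0..9, and those are all the positions the trace ever visits, so the invariant □(¬q → ○q) is never violated.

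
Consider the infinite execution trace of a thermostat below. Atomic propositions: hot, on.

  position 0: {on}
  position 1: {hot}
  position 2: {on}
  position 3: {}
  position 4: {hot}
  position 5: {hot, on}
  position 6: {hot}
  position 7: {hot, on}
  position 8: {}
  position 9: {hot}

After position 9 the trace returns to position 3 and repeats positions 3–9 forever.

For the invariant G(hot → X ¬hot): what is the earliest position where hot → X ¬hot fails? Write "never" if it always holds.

Check hot → X ¬hot at each position in order: 0 ✓, 1 ✓, 2 ✓, 3 ✓.
At position 4 the labels are {hot} and the next position 5 has {hot, on}, so hot → X ¬hot is false there. This is the first violation.

4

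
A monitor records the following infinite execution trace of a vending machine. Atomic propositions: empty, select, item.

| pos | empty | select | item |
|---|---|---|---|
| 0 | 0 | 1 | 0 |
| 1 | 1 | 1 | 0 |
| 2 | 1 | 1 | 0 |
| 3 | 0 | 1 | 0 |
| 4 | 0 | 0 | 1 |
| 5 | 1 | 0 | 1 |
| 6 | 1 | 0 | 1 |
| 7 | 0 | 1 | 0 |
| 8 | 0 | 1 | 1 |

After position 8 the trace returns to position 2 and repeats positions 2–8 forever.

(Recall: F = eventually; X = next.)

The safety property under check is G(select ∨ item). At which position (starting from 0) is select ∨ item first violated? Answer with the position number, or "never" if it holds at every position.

never

select ∨ item holds at every position 0..8, and those are all the positions the trace ever visits, so the invariant G(select ∨ item) is never violated.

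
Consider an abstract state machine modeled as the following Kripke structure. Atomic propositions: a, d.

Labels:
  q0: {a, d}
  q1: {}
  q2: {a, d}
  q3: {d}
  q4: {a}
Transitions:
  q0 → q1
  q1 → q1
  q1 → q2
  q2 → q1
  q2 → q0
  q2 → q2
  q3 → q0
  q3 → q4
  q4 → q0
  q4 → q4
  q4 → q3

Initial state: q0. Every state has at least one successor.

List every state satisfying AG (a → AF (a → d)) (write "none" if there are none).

States satisfying a → AF (a → d): {q0, q1, q2, q3}.
States satisfying AG (a → AF (a → d)): {q0, q1, q2}.

{q0, q1, q2}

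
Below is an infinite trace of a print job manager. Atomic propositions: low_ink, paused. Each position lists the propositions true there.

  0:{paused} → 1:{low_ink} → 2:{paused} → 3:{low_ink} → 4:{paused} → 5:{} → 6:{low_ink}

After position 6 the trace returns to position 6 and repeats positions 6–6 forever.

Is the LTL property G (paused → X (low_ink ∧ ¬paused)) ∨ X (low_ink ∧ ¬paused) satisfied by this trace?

paused → X (low_ink ∧ ¬paused) must hold at every position from 0 onward. It fails at position 4, so G (paused → X (low_ink ∧ ¬paused)) is false.
Positions where paused holds: 0, 2, 4.
Check X (low_ink ∧ ¬paused) at each: 0→ok, 2→ok, 4→fails.
The position after 0 is 1; low_ink ∧ ¬paused is true there.
At position 0: G (paused → X (low_ink ∧ ¬paused)) is false; X (low_ink ∧ ¬paused) is true; so G (paused → X (low_ink ∧ ¬paused)) ∨ X (low_ink ∧ ¬paused) is true.

Yes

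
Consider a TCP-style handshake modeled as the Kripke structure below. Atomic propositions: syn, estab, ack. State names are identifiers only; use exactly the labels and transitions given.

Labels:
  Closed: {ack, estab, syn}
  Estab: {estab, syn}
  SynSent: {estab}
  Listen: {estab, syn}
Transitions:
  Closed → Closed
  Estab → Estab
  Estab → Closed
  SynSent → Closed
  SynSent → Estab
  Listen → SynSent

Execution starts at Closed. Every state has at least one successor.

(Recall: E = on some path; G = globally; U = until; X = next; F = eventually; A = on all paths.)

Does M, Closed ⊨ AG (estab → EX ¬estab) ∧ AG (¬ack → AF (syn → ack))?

States satisfying estab → EX ¬estab: ∅.
States satisfying AG (estab → EX ¬estab): ∅.
States satisfying ¬ack → AF (syn → ack): {Closed, SynSent, Listen}.
States satisfying AG (¬ack → AF (syn → ack)): {Closed}.
States satisfying AG (estab → EX ¬estab) ∧ AG (¬ack → AF (syn → ack)): ∅.
Closed ∉ Sat(AG (estab → EX ¬estab) ∧ AG (¬ack → AF (syn → ack))).

Does not hold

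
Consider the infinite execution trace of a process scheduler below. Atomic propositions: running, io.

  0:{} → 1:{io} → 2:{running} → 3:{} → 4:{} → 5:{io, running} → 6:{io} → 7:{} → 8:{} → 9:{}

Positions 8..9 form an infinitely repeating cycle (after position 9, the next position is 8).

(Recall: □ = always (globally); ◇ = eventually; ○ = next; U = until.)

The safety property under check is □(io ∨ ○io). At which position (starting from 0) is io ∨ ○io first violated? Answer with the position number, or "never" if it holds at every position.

Check io ∨ ○io at each position in order: 0 ✓, 1 ✓.
At position 2 the labels are {running} and the next position 3 has {}, so io ∨ ○io is false there. This is the first violation.

2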